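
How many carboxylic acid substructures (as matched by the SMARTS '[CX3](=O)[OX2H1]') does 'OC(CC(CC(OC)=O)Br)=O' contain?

1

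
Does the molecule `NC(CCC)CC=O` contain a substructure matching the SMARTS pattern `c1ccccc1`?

The pattern c1ccccc1 describes six aromatic carbons in a ring — a benzene ring.
The closest candidate here is a methyl group (-CH3), but no six-membered all-carbon aromatic ring is present. No other fragment satisfies the full query, so there is no match.

No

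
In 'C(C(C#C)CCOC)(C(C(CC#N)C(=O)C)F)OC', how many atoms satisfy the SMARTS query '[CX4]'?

10

Check the 19 heavy atoms by environment: 10× C (X4) → match; 3× C (X2) → no; 1× N (X1) → no; 1× C (X3) → no; 1× O (X1) → no; 2× O (X2) → no; 1× F (X1) → no.
That gives 10 matching atoms.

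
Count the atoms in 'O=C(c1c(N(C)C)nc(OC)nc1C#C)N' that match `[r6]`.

6

The query [r6] means: r6 matches atoms in a six-membered ring.
Check the 16 heavy atoms by environment: 2× n (aromatic, in 6-ring) → match; 4× c (aromatic, in 6-ring) → match; 2× N (acyclic) → no; 6× C (acyclic) → no; 2× O (acyclic) → no.
Summing the matching environments: 2 + 4 = 6 matching atoms.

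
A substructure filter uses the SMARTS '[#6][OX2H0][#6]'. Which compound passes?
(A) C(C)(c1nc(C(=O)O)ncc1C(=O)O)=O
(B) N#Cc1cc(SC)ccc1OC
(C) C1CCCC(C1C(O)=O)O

B

[#6][OX2H0][#6] describes an aliphatic oxygen bridging two carbons with no H on the oxygen (an ether).
(A) has a carboxylic acid group (-C(=O)OH) but the -OH oxygen has H1; the =O is OX1, not OX2.
(B) contains a methoxy ether (-OCH3), which satisfies every atom and bond constraint.
(C) has a carboxylic acid group (-C(=O)OH) but the -OH oxygen has H1; the =O is OX1, not OX2.
So the answer is (B).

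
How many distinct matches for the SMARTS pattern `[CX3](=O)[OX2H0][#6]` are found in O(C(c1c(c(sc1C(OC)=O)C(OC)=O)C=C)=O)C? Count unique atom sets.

3

[CX3](=O)[OX2H0][#6] is the SMARTS for an ester: a carbonyl carbon bonded to an oxygen that is itself bonded to carbon (no H on that O).
The molecule carries 3 separate instances of a methyl-ester group (-C(=O)OCH3) meeting every constraint; each maps to a distinct set of atoms, giving 3 matches.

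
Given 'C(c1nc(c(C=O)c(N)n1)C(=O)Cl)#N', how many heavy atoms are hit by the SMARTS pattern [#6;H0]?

6

The query [#6;H0] means: any carbon with no attached hydrogen.
Check the 14 heavy atoms by environment: 2× n (aromatic, H0) → no; 4× c (aromatic, H0) → match; 2× C (H0) → match; 1× N (H0) → no; 1× N (H2) → no; 2× O (H0) → no; 1× Cl (H0) → no; 1× C (H1) → no.
Summing the matching environments: 4 + 2 = 6 matching atoms.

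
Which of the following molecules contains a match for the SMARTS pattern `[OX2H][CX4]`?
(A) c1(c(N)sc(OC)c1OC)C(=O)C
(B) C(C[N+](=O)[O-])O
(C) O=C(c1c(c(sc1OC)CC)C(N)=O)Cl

B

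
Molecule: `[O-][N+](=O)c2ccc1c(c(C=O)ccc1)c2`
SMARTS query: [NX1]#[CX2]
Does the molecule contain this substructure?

No

The pattern [NX1]#[CX2] describes a nitrogen triple-bonded to a two-connected carbon — a nitrile.
The closest candidate here is a nitro group (-[N+](=O)[O-]), but there is no C#N triple bond. No other fragment satisfies the full query, so there is no match.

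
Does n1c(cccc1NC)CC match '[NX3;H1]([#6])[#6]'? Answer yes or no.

The pattern [NX3;H1]([#6])[#6] describes a trivalent nitrogen with one H, bonded to two carbons — a secondary amine.
The molecule carries an N-methylamino group (-NHCH3), whose atoms satisfy every constraint of the query, so the pattern matches.

Yes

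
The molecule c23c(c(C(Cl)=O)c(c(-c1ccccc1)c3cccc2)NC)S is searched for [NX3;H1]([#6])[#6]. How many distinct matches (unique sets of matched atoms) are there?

1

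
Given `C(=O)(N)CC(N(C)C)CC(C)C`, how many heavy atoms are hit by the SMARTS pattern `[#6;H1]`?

2

The query [#6;H1] means: any carbon bearing exactly one hydrogen.
Check the 12 heavy atoms by environment: 2× C (H2) → no; 2× C (H1) → match; 1× N (H0) → no; 4× C (H3) → no; 1× C (H0) → no; 1× O (H0) → no; 1× N (H2) → no.
That gives 2 matching atoms.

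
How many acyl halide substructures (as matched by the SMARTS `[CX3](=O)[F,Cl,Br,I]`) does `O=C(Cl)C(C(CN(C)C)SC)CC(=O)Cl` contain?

2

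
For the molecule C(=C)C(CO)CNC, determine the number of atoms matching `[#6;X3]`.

2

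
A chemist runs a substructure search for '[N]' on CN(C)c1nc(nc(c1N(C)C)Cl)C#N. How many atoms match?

3

Check the 15 heavy atoms by environment: 2× n (aromatic) → no; 4× c (aromatic) → no; 3× N → match; 5× C → no; 1× Cl → no.
That gives 3 matching atoms.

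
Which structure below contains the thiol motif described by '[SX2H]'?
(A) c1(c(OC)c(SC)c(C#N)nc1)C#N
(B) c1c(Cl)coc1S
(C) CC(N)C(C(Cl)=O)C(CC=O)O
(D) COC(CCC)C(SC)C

[SX2H] describes an aliphatic sulfur with two connections, one being H (a thiol).
(A) has a methylthio ether (-SCH3) but the sulfur has H0 (bonded to two carbons), not H1.
(B) contains a thiol (-SH), which satisfies every atom and bond constraint.
(C) has a hydroxyl group (-OH) but it is an -OH, not an -SH.
(D) has a methylthio ether (-SCH3) but the sulfur has H0 (bonded to two carbons), not H1.
So the answer is (B).

B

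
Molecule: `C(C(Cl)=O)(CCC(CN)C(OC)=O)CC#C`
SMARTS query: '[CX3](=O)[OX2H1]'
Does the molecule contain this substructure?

No

The pattern [CX3](=O)[OX2H1] describes an sp2 carbon double-bonded to O and single-bonded to an -OH oxygen — a carboxylic acid.
The closest candidate here is a methyl-ester group (-C(=O)OCH3), but the singly-bonded O has no H (OX2H0, not OX2H1). No other fragment satisfies the full query, so there is no match.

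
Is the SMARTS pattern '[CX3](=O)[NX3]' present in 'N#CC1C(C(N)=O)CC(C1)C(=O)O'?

Yes

The pattern [CX3](=O)[NX3] describes a carbonyl carbon bonded to a trivalent nitrogen — an amide.
The molecule carries a primary amide (-C(=O)NH2), whose atoms satisfy every constraint of the query, so the pattern matches.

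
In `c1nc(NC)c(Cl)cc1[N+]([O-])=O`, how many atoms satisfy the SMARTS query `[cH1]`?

2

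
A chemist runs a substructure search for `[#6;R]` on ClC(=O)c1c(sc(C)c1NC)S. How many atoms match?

4

Check the 12 heavy atoms by environment: 1× s (aromatic, in 5-ring) → no; 4× c (aromatic, in 5-ring) → match; 3× C (acyclic) → no; 1× S (acyclic) → no; 1× N (acyclic) → no; 1× O (acyclic) → no; 1× Cl (acyclic) → no.
That gives 4 matching atoms.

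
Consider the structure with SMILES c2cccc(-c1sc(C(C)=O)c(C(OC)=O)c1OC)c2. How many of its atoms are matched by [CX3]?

2

The query [CX3] means: C with X3: aliphatic carbon with exactly 3 total connections.
Check the 20 heavy atoms by environment: 1× s (aromatic, X2) → no; 10× c (aromatic, X3) → no; 2× C (X3) → match; 2× O (X1) → no; 3× C (X4) → no; 2× O (X2) → no.
That gives 2 matching atoms.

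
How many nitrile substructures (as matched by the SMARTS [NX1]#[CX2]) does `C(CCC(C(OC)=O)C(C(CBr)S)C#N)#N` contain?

2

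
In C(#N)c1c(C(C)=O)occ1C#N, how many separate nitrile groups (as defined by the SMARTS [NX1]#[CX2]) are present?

2

[NX1]#[CX2] is the SMARTS for a nitrile: a nitrogen triple-bonded to a two-connected carbon.
The molecule carries 2 separate instances of a nitrile (-C#N) meeting every constraint; each maps to a distinct set of atoms, giving 2 matches.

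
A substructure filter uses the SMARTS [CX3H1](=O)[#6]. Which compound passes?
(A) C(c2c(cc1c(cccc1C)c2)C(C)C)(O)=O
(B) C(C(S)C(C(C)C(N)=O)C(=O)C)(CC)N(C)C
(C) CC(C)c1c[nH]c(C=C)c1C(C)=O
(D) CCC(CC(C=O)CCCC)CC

D

[CX3H1](=O)[#6] describes an sp2 carbon with one H, double-bonded to O and single-bonded to carbon (an aldehyde).
(A) has a carboxylic acid group (-C(=O)OH) but the carbonyl carbon has H0 and is bonded to O, not H1.
(B) has an acetyl/ketone group (-C(=O)CH3) but the carbonyl carbon has H0 (two carbon neighbours), not H1.
(C) has an acetyl/ketone group (-C(=O)CH3) but the carbonyl carbon has H0 (two carbon neighbours), not H1.
(D) contains an aldehyde (-CHO), which satisfies every atom and bond constraint.
So the answer is (D).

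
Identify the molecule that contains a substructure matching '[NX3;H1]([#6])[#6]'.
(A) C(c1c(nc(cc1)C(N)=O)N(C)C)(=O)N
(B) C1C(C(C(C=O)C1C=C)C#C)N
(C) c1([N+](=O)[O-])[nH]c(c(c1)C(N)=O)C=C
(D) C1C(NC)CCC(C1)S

D

[NX3;H1]([#6])[#6] describes a trivalent nitrogen with one H, bonded to two carbons (a secondary amine).
(A) has a dimethylamino group (-N(CH3)2) but the nitrogen has H0, not H1.
(B) has a primary amino group (-NH2) but the nitrogen has H2 and only one carbon neighbour.
(C) has a primary amide (-C(=O)NH2) but the -C(=O)NH2 nitrogen has H2, not H1.
(D) contains an N-methylamino group (-NHCH3), which satisfies every atom and bond constraint.
So the answer is (D).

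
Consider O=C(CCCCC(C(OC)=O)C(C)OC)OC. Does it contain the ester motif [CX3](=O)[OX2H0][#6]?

Yes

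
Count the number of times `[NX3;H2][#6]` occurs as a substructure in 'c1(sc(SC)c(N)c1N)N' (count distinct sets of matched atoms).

3

[NX3;H2][#6] is the SMARTS for a primary amine: a trivalent nitrogen with two H attached to carbon.
The molecule carries 3 separate instances of a primary amino group (-NH2) meeting every constraint; each maps to a distinct set of atoms, giving 3 matches.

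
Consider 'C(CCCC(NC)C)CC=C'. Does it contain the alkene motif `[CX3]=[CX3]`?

Yes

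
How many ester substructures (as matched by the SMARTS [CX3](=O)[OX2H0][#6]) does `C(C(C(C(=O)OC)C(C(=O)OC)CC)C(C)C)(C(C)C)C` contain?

2

[CX3](=O)[OX2H0][#6] is the SMARTS for an ester: a carbonyl carbon bonded to an oxygen that is itself bonded to carbon (no H on that O).
The molecule carries 2 separate instances of a methyl-ester group (-C(=O)OCH3) meeting every constraint; each maps to a distinct set of atoms, giving 2 matches.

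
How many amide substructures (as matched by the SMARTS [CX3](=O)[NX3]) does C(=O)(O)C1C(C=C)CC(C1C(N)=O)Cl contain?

1

[CX3](=O)[NX3] is the SMARTS for an amide: a carbonyl carbon bonded to a trivalent nitrogen.
Exactly one fragment in the molecule meets all constraints, giving 1 match.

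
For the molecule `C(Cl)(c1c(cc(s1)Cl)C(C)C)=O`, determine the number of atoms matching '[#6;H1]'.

2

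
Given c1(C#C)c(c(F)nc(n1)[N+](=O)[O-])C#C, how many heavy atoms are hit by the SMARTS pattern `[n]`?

The query [n] means: lowercase n matches aromatic nitrogen only.
Check the 14 heavy atoms by environment: 2× n (aromatic) → match; 4× c (aromatic) → no; 4× C → no; 1× N (charge +1) → no; 1× O (charge -1) → no; 1× O → no; 1× F → no.
That gives 2 matching atoms.

2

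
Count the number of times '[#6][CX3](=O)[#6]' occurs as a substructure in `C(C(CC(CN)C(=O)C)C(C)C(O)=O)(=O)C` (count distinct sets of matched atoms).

2

[#6][CX3](=O)[#6] is the SMARTS for a ketone: a carbonyl carbon (no H) flanked by two carbons.
The molecule carries 2 separate instances of an acetyl/ketone group (-C(=O)CH3) meeting every constraint; each maps to a distinct set of atoms, giving 2 matches.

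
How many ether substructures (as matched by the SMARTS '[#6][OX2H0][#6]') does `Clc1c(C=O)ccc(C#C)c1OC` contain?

[#6][OX2H0][#6] is the SMARTS for an ether: an aliphatic oxygen bridging two carbons with no H on the oxygen.
Exactly one fragment in the molecule meets all constraints, giving 1 match.

1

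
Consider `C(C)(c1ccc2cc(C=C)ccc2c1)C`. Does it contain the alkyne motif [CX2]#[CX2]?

No

The pattern [CX2]#[CX2] describes a carbon-carbon triple bond — an alkyne.
The closest candidate here is a vinyl group (-CH=CH2), but the C=C is a double bond; both carbons are CX3, not CX2. No other fragment satisfies the full query, so there is no match.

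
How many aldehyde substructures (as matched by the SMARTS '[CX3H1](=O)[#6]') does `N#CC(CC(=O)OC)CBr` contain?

[CX3H1](=O)[#6] is the SMARTS for an aldehyde: an sp2 carbon with one H, double-bonded to O and single-bonded to carbon.
The molecule has a methyl-ester group (-C(=O)OCH3), but the carbonyl carbon has H0, not H1; nothing else fits, so there are 0 matches.

0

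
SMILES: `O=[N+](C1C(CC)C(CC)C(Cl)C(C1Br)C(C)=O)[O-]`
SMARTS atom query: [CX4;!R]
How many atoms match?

5

The query [CX4;!R] means: aliphatic carbon with four total connections, not in a ring.
Check the 18 heavy atoms by environment: 6× C (X4, in 6-ring) → no; 1× Br (X1, acyclic) → no; 5× C (X4, acyclic) → match; 1× C (X3, acyclic) → no; 2× O (X1, acyclic) → no; 1× Cl (X1, acyclic) → no; 1× N (charge +1, X3, acyclic) → no; 1× O (charge -1, X1, acyclic) → no.
That gives 5 matching atoms.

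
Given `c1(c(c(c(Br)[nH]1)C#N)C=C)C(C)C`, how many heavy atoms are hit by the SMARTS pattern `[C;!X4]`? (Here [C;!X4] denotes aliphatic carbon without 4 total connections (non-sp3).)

Check the 13 heavy atoms by environment: 1× n (aromatic, X3) → no; 4× c (aromatic, X3) → no; 3× C (X4) → no; 1× C (X2) → match; 1× N (X1) → no; 2× C (X3) → match; 1× Br (X1) → no.
Summing the matching environments: 1 + 2 = 3 matching atoms.

3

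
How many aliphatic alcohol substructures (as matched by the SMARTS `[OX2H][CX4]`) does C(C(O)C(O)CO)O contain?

[OX2H][CX4] is the SMARTS for an aliphatic alcohol: a hydroxyl oxygen bound to an sp3 (X4) carbon.
The molecule carries 4 separate instances of a hydroxyl group (-OH) meeting every constraint; each maps to a distinct set of atoms, giving 4 matches.

4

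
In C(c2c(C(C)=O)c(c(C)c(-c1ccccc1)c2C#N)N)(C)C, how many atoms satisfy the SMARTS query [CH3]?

The query [CH3] means: aliphatic carbon with exactly three hydrogens.
Check the 22 heavy atoms by environment: 7× c (aromatic, H0) → no; 1× C (H1) → no; 4× C (H3) → match; 2× C (H0) → no; 1× N (H0) → no; 1× O (H0) → no; 1× N (H2) → no; 5× c (aromatic, H1) → no.
That gives 4 matching atoms.

4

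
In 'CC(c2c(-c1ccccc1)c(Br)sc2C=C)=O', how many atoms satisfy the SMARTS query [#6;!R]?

Check the 17 heavy atoms by environment: 1× s (aromatic, in 5-ring) → no; 4× c (aromatic, in 5-ring) → no; 4× C (acyclic) → match; 1× Br (acyclic) → no; 1× O (acyclic) → no; 6× c (aromatic, in 6-ring) → no.
That gives 4 matching atoms.

4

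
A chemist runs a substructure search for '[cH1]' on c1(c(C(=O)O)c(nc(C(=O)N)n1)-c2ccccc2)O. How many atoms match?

5

Check the 19 heavy atoms by environment: 2× n (aromatic, H0) → no; 5× c (aromatic, H0) → no; 2× O (H1) → no; 2× C (H0) → no; 2× O (H0) → no; 1× N (H2) → no; 5× c (aromatic, H1) → match.
That gives 5 matching atoms.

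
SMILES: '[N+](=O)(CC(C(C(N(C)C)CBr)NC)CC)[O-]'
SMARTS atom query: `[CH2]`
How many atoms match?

3

The query [CH2] means: aliphatic carbon with exactly two hydrogens.
Check the 16 heavy atoms by environment: 3× C (H2) → match; 3× C (H1) → no; 1× N (charge +1, H0) → no; 1× O (charge -1, H0) → no; 1× O (H0) → no; 4× C (H3) → no; 1× N (H0) → no; 1× N (H1) → no; 1× Br (H0) → no.
That gives 3 matching atoms.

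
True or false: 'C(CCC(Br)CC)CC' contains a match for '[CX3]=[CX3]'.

The pattern [CX3]=[CX3] describes a non-aromatic C=C double bond between two sp2 carbons — an alkene.
The closest candidate here is an ethyl group (-CH2CH3), but its C-C bond is a single bond between CX4 carbons, not CX3=CX3. No other fragment satisfies the full query, so there is no match.

False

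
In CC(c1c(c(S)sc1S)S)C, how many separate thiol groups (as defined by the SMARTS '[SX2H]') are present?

3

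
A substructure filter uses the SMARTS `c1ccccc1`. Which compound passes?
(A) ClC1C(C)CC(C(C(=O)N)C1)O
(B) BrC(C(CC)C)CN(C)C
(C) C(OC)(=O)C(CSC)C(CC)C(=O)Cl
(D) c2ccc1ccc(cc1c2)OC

c1ccccc1 describes six aromatic carbons in a ring (a benzene ring).
(A) has a methyl group (-CH3) but no six-membered all-carbon aromatic ring is present.
(B) has a methyl group (-CH3) but no six-membered all-carbon aromatic ring is present.
(C) has a methyl group (-CH3) but no six-membered all-carbon aromatic ring is present.
(D) contains the required atom environment, so the pattern matches.
So the answer is (D).

D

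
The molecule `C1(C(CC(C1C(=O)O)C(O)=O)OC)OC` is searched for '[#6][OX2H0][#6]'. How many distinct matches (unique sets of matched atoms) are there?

2

[#6][OX2H0][#6] is the SMARTS for an ether: an aliphatic oxygen bridging two carbons with no H on the oxygen.
The molecule carries 2 separate instances of a methoxy ether (-OCH3) meeting every constraint; each maps to a distinct set of atoms, giving 2 matches.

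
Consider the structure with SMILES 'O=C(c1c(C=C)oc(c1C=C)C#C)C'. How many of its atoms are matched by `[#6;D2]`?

3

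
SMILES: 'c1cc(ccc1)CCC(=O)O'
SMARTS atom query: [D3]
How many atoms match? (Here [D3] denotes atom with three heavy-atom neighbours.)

Check the 11 heavy atoms by environment: 2× C (D2) → no; 1× c (aromatic, D3) → match; 5× c (aromatic, D2) → no; 1× C (D3) → match; 2× O (D1) → no.
Summing the matching environments: 1 + 1 = 2 matching atoms.

2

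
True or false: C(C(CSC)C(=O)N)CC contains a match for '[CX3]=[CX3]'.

The pattern [CX3]=[CX3] describes a non-aromatic C=C double bond between two sp2 carbons — an alkene.
The closest candidate here is an ethyl group (-CH2CH3), but its C-C bond is a single bond between CX4 carbons, not CX3=CX3. No other fragment satisfies the full query, so there is no match.

False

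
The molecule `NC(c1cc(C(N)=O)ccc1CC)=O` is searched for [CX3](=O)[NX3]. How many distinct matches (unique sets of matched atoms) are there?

[CX3](=O)[NX3] is the SMARTS for an amide: a carbonyl carbon bonded to a trivalent nitrogen.
The molecule carries 2 separate instances of a primary amide (-C(=O)NH2) meeting every constraint; each maps to a distinct set of atoms, giving 2 matches.

2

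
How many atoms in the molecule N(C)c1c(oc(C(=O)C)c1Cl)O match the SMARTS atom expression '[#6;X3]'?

5

The query [#6;X3] means: any carbon (aromatic or not) with three total connections.
Check the 12 heavy atoms by environment: 1× o (aromatic, X2) → no; 4× c (aromatic, X3) → match; 1× Cl (X1) → no; 1× O (X2) → no; 1× C (X3) → match; 1× O (X1) → no; 2× C (X4) → no; 1× N (X3) → no.
Summing the matching environments: 4 + 1 = 5 matching atoms.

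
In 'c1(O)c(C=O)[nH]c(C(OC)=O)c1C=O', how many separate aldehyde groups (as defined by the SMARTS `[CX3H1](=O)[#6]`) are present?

[CX3H1](=O)[#6] is the SMARTS for an aldehyde: an sp2 carbon with one H, double-bonded to O and single-bonded to carbon.
The molecule carries 2 separate instances of an aldehyde (-CHO) meeting every constraint; each maps to a distinct set of atoms, giving 2 matches.

2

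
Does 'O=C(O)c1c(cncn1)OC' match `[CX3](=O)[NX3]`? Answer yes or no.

The pattern [CX3](=O)[NX3] describes a carbonyl carbon bonded to a trivalent nitrogen — an amide.
The closest candidate here is a carboxylic acid group (-C(=O)OH), but the carbonyl is bonded to O, not to an NX3 nitrogen. No other fragment satisfies the full query, so there is no match.

No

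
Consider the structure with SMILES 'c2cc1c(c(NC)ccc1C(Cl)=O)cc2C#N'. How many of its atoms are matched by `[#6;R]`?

10

The query [#6;R] means: carbon that is part of a ring.
Check the 17 heavy atoms by environment: 10× c (aromatic, in 6-ring) → match; 3× C (acyclic) → no; 1× O (acyclic) → no; 1× Cl (acyclic) → no; 2× N (acyclic) → no.
That gives 10 matching atoms.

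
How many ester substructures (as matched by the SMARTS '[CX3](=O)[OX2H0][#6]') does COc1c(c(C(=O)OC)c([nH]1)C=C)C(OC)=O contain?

2

[CX3](=O)[OX2H0][#6] is the SMARTS for an ester: a carbonyl carbon bonded to an oxygen that is itself bonded to carbon (no H on that O).
The molecule carries 2 separate instances of a methyl-ester group (-C(=O)OCH3) meeting every constraint; each maps to a distinct set of atoms, giving 2 matches.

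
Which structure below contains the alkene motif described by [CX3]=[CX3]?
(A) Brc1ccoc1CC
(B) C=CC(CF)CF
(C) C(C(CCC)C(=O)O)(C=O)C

[CX3]=[CX3] describes a non-aromatic C=C double bond between two sp2 carbons (an alkene).
(A) has an ethyl group (-CH2CH3) but its C-C bond is a single bond between CX4 carbons, not CX3=CX3.
(B) contains a vinyl group (-CH=CH2), which satisfies every atom and bond constraint.
(C) has an ethyl group (-CH2CH3) but its C-C bond is a single bond between CX4 carbons, not CX3=CX3.
So the answer is (B).

B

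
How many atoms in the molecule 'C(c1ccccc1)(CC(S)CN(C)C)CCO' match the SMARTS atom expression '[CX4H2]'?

The query [CX4H2] means: sp3 carbon (X4) with exactly two hydrogens.
Check the 17 heavy atoms by environment: 4× C (H2, X4) → match; 2× C (H1, X4) → no; 1× S (H1, X2) → no; 1× O (H1, X2) → no; 1× c (aromatic, H0, X3) → no; 5× c (aromatic, H1, X3) → no; 1× N (H0, X3) → no; 2× C (H3, X4) → no.
That gives 4 matching atoms.

4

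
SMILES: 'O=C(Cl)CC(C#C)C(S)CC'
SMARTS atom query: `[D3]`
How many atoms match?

The query [D3] means: atom with exactly three heavy-atom neighbours.
Check the 11 heavy atoms by environment: 3× C (D2) → no; 3× C (D3) → match; 2× C (D1) → no; 1× S (D1) → no; 1× O (D1) → no; 1× Cl (D1) → no.
That gives 3 matching atoms.

3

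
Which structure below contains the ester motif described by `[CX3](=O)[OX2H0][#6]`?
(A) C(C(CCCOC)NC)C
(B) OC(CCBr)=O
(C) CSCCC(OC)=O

C

[CX3](=O)[OX2H0][#6] describes a carbonyl carbon bonded to an oxygen that is itself bonded to carbon (no H on that O) (an ester).
(A) has a methoxy ether (-OCH3) but the ether oxygen is not adjacent to a C=O carbon.
(B) has a carboxylic acid group (-C(=O)OH) but the singly-bonded O carries H (OX2H1, not H0).
(C) contains a methyl-ester group (-C(=O)OCH3), which satisfies every atom and bond constraint.
So the answer is (C).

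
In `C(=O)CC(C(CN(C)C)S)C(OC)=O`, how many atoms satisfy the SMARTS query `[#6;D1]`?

3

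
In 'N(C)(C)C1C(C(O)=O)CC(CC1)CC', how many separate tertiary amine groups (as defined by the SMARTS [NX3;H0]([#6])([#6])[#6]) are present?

1

[NX3;H0]([#6])([#6])[#6] is the SMARTS for a tertiary amine: a trivalent nitrogen with no H, bonded to three carbons.
Exactly one fragment in the molecule meets all constraints, giving 1 match.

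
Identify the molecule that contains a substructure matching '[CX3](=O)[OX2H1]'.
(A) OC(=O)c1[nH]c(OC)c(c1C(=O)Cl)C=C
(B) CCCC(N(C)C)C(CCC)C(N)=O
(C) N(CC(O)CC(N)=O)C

A

[CX3](=O)[OX2H1] describes an sp2 carbon double-bonded to O and single-bonded to an -OH oxygen (a carboxylic acid).
(A) contains a carboxylic acid group (-C(=O)OH), which satisfies every atom and bond constraint.
(B) has a primary amide (-C(=O)NH2) but the carbonyl is bonded to N, not to an -OH oxygen.
(C) has a primary amide (-C(=O)NH2) but the carbonyl is bonded to N, not to an -OH oxygen.
So the answer is (A).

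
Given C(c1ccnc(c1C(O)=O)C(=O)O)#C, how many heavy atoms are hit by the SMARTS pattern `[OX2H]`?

The query [OX2H] means: aliphatic oxygen with two connections, one of which is H — an -OH oxygen.
Check the 14 heavy atoms by environment: 1× n (aromatic, H0, X2) → no; 2× c (aromatic, H1, X3) → no; 3× c (aromatic, H0, X3) → no; 2× C (H0, X3) → no; 2× O (H0, X1) → no; 2× O (H1, X2) → match; 1× C (H0, X2) → no; 1× C (H1, X2) → no.
That gives 2 matching atoms.

2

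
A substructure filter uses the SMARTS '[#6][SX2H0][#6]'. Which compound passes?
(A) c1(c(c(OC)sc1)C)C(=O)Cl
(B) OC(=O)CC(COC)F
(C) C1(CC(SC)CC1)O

[#6][SX2H0][#6] describes an aliphatic sulfur bridging two carbons with no H on the sulfur (a thioether).
(A) has a methoxy ether (-OCH3) but the bridging atom is O, not S.
(B) has a methoxy ether (-OCH3) but the bridging atom is O, not S.
(C) contains a methylthio ether (-SCH3), which satisfies every atom and bond constraint.
So the answer is (C).

C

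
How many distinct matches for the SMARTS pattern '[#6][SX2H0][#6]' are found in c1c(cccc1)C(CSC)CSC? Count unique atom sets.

2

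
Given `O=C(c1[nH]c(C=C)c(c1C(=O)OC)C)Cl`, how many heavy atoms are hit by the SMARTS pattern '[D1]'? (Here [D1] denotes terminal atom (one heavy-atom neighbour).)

The query [D1] means: atom with exactly one heavy-atom neighbour (degree 1).
Check the 15 heavy atoms by environment: 1× n (aromatic, D2) → no; 4× c (aromatic, D3) → no; 1× C (D2) → no; 3× C (D1) → match; 2× C (D3) → no; 2× O (D1) → match; 1× Cl (D1) → match; 1× O (D2) → no.
Summing the matching environments: 3 + 2 + 1 = 6 matching atoms.

6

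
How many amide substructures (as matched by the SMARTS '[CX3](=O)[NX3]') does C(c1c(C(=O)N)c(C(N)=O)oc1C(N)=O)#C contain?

3

[CX3](=O)[NX3] is the SMARTS for an amide: a carbonyl carbon bonded to a trivalent nitrogen.
The molecule carries 3 separate instances of a primary amide (-C(=O)NH2) meeting every constraint; each maps to a distinct set of atoms, giving 3 matches.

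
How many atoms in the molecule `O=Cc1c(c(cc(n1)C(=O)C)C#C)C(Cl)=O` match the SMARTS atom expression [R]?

6

Check the 16 heavy atoms by environment: 1× n (aromatic, in 6-ring) → match; 5× c (aromatic, in 6-ring) → match; 6× C (acyclic) → no; 3× O (acyclic) → no; 1× Cl (acyclic) → no.
Summing the matching environments: 1 + 5 = 6 matching atoms.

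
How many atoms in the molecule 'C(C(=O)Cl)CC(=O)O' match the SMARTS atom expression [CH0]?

2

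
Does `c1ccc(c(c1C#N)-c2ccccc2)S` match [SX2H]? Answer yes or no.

The pattern [SX2H] describes an aliphatic sulfur with two connections, one being H — a thiol.
The molecule carries a thiol (-SH), whose atoms satisfy every constraint of the query, so the pattern matches.

Yes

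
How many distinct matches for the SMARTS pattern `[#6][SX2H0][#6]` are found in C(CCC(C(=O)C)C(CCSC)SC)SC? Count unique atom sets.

3

[#6][SX2H0][#6] is the SMARTS for a thioether: an aliphatic sulfur bridging two carbons with no H on the sulfur.
The molecule carries 3 separate instances of a methylthio ether (-SCH3) meeting every constraint; each maps to a distinct set of atoms, giving 3 matches.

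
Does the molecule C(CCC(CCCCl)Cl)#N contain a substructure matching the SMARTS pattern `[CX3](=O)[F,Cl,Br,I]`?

No

The pattern [CX3](=O)[F,Cl,Br,I] describes a carbonyl carbon bonded to a halogen — an acyl halide.
The closest candidate here is a chloro substituent, but the Cl is not on a carbonyl carbon. No other fragment satisfies the full query, so there is no match.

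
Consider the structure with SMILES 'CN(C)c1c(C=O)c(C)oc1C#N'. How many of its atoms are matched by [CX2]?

1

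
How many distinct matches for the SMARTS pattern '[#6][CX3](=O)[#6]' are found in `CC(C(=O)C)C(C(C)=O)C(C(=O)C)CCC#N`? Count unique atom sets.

[#6][CX3](=O)[#6] is the SMARTS for a ketone: a carbonyl carbon (no H) flanked by two carbons.
The molecule carries 3 separate instances of an acetyl/ketone group (-C(=O)CH3) meeting every constraint; each maps to a distinct set of atoms, giving 3 matches.

3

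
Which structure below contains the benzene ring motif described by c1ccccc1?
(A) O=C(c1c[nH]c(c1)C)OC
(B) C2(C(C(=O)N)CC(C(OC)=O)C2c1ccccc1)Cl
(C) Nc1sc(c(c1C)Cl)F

B

c1ccccc1 describes six aromatic carbons in a ring (a benzene ring).
(A) has a methyl group (-CH3) but no six-membered all-carbon aromatic ring is present.
(B) contains a phenyl ring, which satisfies every atom and bond constraint.
(C) has a methyl group (-CH3) but no six-membered all-carbon aromatic ring is present.
So the answer is (B).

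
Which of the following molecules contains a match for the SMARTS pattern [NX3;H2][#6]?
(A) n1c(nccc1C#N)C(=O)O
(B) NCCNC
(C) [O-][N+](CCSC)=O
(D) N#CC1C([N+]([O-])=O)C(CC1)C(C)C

B

[NX3;H2][#6] describes a trivalent nitrogen with two H attached to carbon (a primary amine).
(A) has a nitrile (-C#N) but the nitrogen is NX1 (triple-bonded), not NX3 with two H.
(B) contains a primary amino group (-NH2), which satisfies every atom and bond constraint.
(C) has a nitro group (-[N+](=O)[O-]) but the nitrogen is [N+] with no H, not NX3H2.
(D) has a nitrile (-C#N) but the nitrogen is NX1 (triple-bonded), not NX3 with two H.
So the answer is (B).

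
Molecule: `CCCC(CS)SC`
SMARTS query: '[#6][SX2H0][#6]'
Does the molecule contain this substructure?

Yes

The pattern [#6][SX2H0][#6] describes an aliphatic sulfur bridging two carbons with no H on the sulfur — a thioether.
The molecule carries a methylthio ether (-SCH3), whose atoms satisfy every constraint of the query, so the pattern matches.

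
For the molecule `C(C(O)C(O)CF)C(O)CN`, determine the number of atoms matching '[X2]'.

3

Check the 11 heavy atoms by environment: 6× C (X4) → no; 3× O (X2) → match; 1× F (X1) → no; 1× N (X3) → no.
That gives 3 matching atoms.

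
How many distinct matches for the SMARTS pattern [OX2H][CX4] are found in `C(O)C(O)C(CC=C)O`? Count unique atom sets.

3

[OX2H][CX4] is the SMARTS for an aliphatic alcohol: a hydroxyl oxygen bound to an sp3 (X4) carbon.
The molecule carries 3 separate instances of a hydroxyl group (-OH) meeting every constraint; each maps to a distinct set of atoms, giving 3 matches.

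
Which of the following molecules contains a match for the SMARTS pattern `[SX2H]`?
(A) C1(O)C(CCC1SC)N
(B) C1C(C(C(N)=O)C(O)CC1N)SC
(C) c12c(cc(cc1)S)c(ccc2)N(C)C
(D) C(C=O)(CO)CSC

[SX2H] describes an aliphatic sulfur with two connections, one being H (a thiol).
(A) has a hydroxyl group (-OH) but it is an -OH, not an -SH.
(B) has a methylthio ether (-SCH3) but the sulfur has H0 (bonded to two carbons), not H1.
(C) contains a thiol (-SH), which satisfies every atom and bond constraint.
(D) has a methylthio ether (-SCH3) but the sulfur has H0 (bonded to two carbons), not H1.
So the answer is (C).

C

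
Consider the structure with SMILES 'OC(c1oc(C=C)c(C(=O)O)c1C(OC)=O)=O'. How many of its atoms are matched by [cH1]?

The query [cH1] means: aromatic carbon bearing exactly one hydrogen.
Check the 17 heavy atoms by environment: 1× o (aromatic, H0) → no; 4× c (aromatic, H0) → no; 1× C (H1) → no; 1× C (H2) → no; 3× C (H0) → no; 4× O (H0) → no; 1× C (H3) → no; 2× O (H1) → no.
No environment satisfies the query, so 0 matching atoms.

0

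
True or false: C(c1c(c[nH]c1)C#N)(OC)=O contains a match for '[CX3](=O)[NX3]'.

False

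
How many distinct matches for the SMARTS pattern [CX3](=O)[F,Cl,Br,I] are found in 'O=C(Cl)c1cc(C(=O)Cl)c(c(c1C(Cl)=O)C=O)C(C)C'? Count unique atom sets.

3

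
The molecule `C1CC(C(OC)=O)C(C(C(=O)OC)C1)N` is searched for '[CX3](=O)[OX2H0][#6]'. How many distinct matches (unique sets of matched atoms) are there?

2

[CX3](=O)[OX2H0][#6] is the SMARTS for an ester: a carbonyl carbon bonded to an oxygen that is itself bonded to carbon (no H on that O).
The molecule carries 2 separate instances of a methyl-ester group (-C(=O)OCH3) meeting every constraint; each maps to a distinct set of atoms, giving 2 matches.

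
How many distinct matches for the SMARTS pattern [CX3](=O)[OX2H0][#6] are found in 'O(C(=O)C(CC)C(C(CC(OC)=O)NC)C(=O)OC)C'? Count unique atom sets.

[CX3](=O)[OX2H0][#6] is the SMARTS for an ester: a carbonyl carbon bonded to an oxygen that is itself bonded to carbon (no H on that O).
The molecule carries 3 separate instances of a methyl-ester group (-C(=O)OCH3) meeting every constraint; each maps to a distinct set of atoms, giving 3 matches.

3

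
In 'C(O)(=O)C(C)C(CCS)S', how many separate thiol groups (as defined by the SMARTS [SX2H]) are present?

2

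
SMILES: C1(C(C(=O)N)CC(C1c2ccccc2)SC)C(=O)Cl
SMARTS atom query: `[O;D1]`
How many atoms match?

2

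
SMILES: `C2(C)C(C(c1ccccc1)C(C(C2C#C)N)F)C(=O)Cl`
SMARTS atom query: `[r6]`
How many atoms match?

The query [r6] means: r6 matches atoms in a six-membered ring.
Check the 20 heavy atoms by environment: 6× C (in 6-ring) → match; 4× C (acyclic) → no; 6× c (aromatic, in 6-ring) → match; 1× O (acyclic) → no; 1× Cl (acyclic) → no; 1× N (acyclic) → no; 1× F (acyclic) → no.
Summing the matching environments: 6 + 6 = 12 matching atoms.

12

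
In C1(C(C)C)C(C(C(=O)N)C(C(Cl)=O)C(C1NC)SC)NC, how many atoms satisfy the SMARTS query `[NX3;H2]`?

1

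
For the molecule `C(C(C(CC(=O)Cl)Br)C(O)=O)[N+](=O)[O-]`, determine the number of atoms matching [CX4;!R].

4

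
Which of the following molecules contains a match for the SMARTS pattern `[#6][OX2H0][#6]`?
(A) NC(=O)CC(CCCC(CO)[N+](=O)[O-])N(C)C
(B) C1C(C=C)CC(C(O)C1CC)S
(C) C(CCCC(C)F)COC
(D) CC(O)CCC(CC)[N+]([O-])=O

C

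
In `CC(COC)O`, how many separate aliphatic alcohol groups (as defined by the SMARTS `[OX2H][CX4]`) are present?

[OX2H][CX4] is the SMARTS for an aliphatic alcohol: a hydroxyl oxygen bound to an sp3 (X4) carbon.
Exactly one fragment in the molecule meets all constraints, giving 1 match.

1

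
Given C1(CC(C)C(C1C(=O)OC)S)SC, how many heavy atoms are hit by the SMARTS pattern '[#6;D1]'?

The query [#6;D1] means: carbon bonded to exactly one heavy atom.
Check the 13 heavy atoms by environment: 5× C (D3) → no; 1× C (D2) → no; 1× S (D1) → no; 1× S (D2) → no; 3× C (D1) → match; 1× O (D1) → no; 1× O (D2) → no.
That gives 3 matching atoms.

3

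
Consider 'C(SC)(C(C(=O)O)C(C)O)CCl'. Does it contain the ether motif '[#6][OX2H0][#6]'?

No

The pattern [#6][OX2H0][#6] describes an aliphatic oxygen bridging two carbons with no H on the oxygen — an ether.
The closest candidate here is a hydroxyl group (-OH), but the oxygen has H1, not H0 bridging two carbons. No other fragment satisfies the full query, so there is no match.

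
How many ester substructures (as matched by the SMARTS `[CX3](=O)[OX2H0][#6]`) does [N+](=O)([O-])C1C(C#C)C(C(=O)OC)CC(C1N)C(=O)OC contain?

2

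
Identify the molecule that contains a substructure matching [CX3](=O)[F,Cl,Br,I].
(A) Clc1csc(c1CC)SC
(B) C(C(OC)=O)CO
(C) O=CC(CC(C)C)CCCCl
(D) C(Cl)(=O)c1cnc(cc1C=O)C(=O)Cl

[CX3](=O)[F,Cl,Br,I] describes a carbonyl carbon bonded to a halogen (an acyl halide).
(A) has a chloro substituent but the Cl is not on a carbonyl carbon.
(B) has a methyl-ester group (-C(=O)OCH3) but the carbonyl is bonded to -O-C, not to a halogen.
(C) has a chloro substituent but the Cl is not on a carbonyl carbon.
(D) contains an acyl chloride (-C(=O)Cl), which satisfies every atom and bond constraint.
So the answer is (D).

D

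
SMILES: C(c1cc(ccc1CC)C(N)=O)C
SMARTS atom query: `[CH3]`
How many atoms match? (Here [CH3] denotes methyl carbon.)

2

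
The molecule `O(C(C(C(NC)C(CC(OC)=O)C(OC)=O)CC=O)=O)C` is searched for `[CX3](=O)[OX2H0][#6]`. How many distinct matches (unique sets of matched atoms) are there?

3

[CX3](=O)[OX2H0][#6] is the SMARTS for an ester: a carbonyl carbon bonded to an oxygen that is itself bonded to carbon (no H on that O).
The molecule carries 3 separate instances of a methyl-ester group (-C(=O)OCH3) meeting every constraint; each maps to a distinct set of atoms, giving 3 matches.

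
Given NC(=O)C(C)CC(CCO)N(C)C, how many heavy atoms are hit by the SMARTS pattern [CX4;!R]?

8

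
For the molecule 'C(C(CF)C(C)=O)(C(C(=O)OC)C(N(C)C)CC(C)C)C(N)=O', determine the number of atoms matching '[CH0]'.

3

The query [CH0] means: aliphatic carbon with no attached hydrogen.
Check the 23 heavy atoms by environment: 2× C (H2) → no; 5× C (H1) → no; 3× C (H0) → match; 4× O (H0) → no; 6× C (H3) → no; 1× N (H2) → no; 1× F (H0) → no; 1× N (H0) → no.
That gives 3 matching atoms.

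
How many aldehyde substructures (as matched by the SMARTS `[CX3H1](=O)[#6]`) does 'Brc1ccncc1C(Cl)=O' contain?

[CX3H1](=O)[#6] is the SMARTS for an aldehyde: an sp2 carbon with one H, double-bonded to O and single-bonded to carbon.
No fragment in the molecule satisfies every constraint, giving 0 matches.

0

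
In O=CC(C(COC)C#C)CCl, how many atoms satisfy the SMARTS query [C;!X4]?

The query [C;!X4] means: aliphatic carbon that does not have four total connections.
Check the 11 heavy atoms by environment: 5× C (X4) → no; 2× C (X2) → match; 1× O (X2) → no; 1× Cl (X1) → no; 1× C (X3) → match; 1× O (X1) → no.
Summing the matching environments: 2 + 1 = 3 matching atoms.

3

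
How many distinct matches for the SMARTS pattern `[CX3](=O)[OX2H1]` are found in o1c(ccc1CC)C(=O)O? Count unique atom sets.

[CX3](=O)[OX2H1] is the SMARTS for a carboxylic acid: an sp2 carbon double-bonded to O and single-bonded to an -OH oxygen.
Exactly one fragment in the molecule meets all constraints, giving 1 match.

1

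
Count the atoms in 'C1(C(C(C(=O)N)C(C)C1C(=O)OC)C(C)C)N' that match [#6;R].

Check the 17 heavy atoms by environment: 5× C (in 5-ring) → match; 7× C (acyclic) → no; 3× O (acyclic) → no; 2× N (acyclic) → no.
That gives 5 matching atoms.

5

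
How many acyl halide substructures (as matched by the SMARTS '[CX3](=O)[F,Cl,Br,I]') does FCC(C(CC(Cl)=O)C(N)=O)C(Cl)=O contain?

[CX3](=O)[F,Cl,Br,I] is the SMARTS for an acyl halide: a carbonyl carbon bonded to a halogen.
The molecule carries 2 separate instances of an acyl chloride (-C(=O)Cl) meeting every constraint; each maps to a distinct set of atoms, giving 2 matches.

2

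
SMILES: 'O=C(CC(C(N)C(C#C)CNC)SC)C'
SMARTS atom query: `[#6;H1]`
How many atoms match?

The query [#6;H1] means: any carbon bearing exactly one hydrogen.
Check the 15 heavy atoms by environment: 2× C (H2) → no; 4× C (H1) → match; 1× N (H2) → no; 2× C (H0) → no; 1× O (H0) → no; 3× C (H3) → no; 1× N (H1) → no; 1× S (H0) → no.
That gives 4 matching atoms.

4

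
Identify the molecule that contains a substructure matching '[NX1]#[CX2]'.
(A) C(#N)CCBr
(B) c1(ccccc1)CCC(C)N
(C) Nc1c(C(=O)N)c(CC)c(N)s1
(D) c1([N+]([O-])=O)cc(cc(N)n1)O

A

[NX1]#[CX2] describes a nitrogen triple-bonded to a two-connected carbon (a nitrile).
(A) contains a nitrile (-C#N), which satisfies every atom and bond constraint.
(B) has a primary amino group (-NH2) but the nitrogen is NX3 (three connections), not NX1 triple-bonded.
(C) has a primary amide (-C(=O)NH2) but the nitrogen is NX3, not NX1.
(D) has a nitro group (-[N+](=O)[O-]) but there is no C#N triple bond.
So the answer is (A).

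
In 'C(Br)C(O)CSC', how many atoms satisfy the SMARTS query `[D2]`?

3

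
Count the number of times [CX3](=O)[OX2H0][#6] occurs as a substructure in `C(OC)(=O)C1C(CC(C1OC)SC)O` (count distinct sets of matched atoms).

[CX3](=O)[OX2H0][#6] is the SMARTS for an ester: a carbonyl carbon bonded to an oxygen that is itself bonded to carbon (no H on that O).
Exactly one fragment in the molecule meets all constraints, giving 1 match.

1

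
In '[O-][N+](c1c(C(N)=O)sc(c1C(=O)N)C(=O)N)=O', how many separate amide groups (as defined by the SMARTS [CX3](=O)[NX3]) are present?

3

[CX3](=O)[NX3] is the SMARTS for an amide: a carbonyl carbon bonded to a trivalent nitrogen.
The molecule carries 3 separate instances of a primary amide (-C(=O)NH2) meeting every constraint; each maps to a distinct set of atoms, giving 3 matches.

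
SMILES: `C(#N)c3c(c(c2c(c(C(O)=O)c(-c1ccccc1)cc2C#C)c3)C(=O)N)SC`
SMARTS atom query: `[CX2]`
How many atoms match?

Check the 28 heavy atoms by environment: 16× c (aromatic, X3) → no; 2× C (X3) → no; 2× O (X1) → no; 1× O (X2) → no; 3× C (X2) → match; 1× S (X2) → no; 1× C (X4) → no; 1× N (X3) → no; 1× N (X1) → no.
That gives 3 matching atoms.

3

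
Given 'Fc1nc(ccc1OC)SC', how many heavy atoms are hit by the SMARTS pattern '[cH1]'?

The query [cH1] means: aromatic carbon bearing exactly one hydrogen.
Check the 11 heavy atoms by environment: 1× n (aromatic, H0) → no; 3× c (aromatic, H0) → no; 2× c (aromatic, H1) → match; 1× S (H0) → no; 2× C (H3) → no; 1× F (H0) → no; 1× O (H0) → no.
That gives 2 matching atoms.

2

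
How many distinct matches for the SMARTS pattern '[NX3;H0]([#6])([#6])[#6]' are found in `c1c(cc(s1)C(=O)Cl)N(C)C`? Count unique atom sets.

[NX3;H0]([#6])([#6])[#6] is the SMARTS for a tertiary amine: a trivalent nitrogen with no H, bonded to three carbons.
Exactly one fragment in the molecule meets all constraints, giving 1 match.

1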